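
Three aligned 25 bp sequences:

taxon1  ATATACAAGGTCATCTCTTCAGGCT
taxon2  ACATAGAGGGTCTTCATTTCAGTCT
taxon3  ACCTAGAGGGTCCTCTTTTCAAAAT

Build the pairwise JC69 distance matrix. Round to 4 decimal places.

d(taxon1,taxon2) = 0.3505, d(taxon1,taxon3) = 0.4904, d(taxon2,taxon3) = 0.2892

taxon1–taxon2: 7/25 sites differ → p = 0.28, d = −0.75 ln(1 − 0.373333) = 0.350505 ≈ 0.3505.
taxon1–taxon3: 9/25 sites differ → p = 0.36, d = −0.75 ln(1 − 0.48) = 0.490445 ≈ 0.4904.
taxon2–taxon3: 6/25 sites differ → p = 0.24, d = −0.75 ln(1 − 0.32) = 0.289247 ≈ 0.2892.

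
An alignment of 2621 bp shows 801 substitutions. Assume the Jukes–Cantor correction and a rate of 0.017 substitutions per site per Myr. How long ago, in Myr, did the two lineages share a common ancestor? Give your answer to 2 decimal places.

11.54

p = 801/2621 ≈ 0.305609.
d = −(3/4) ln(1 − 4p/3) = −0.75 ln(1 − 0.407479) = −0.75 ln(0.592521)
  = −0.75 × (-0.523369) = 0.392527 substitutions/site.
Under a molecular clock d = 2μt, so t = d/(2μ) = 0.392527 / (2 × 0.017) = 11.54 Myr.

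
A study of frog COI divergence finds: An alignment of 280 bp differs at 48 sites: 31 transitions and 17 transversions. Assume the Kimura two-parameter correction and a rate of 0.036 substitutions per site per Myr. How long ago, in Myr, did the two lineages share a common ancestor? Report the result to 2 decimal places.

P = 31/280 ≈ 0.110714 and Q = 17/280 ≈ 0.060714.
Under the Kimura two-parameter model, d = −½ ln(1 − 2P − Q) − ¼ ln(1 − 2Q).
1 − 2P − Q = 0.717858, giving −½ ln(0.717858) = 0.165742.
1 − 2Q = 0.878572, giving −¼ ln(0.878572) = 0.032364.
d = 0.165742 + 0.032364 = 0.198106.
Under a molecular clock d = 2μt, so t = d/(2μ) = 0.198106 / (2 × 0.036) = 2.75 Myr.

2.75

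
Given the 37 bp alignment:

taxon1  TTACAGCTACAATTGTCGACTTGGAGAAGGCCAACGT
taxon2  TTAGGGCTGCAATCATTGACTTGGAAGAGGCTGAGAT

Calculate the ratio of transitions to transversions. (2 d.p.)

5.00

Transitions are A↔G and C↔T; transversions are all other mismatches.
Transitions: 10. Transversions: 2.
R = 10/2 = 5.00.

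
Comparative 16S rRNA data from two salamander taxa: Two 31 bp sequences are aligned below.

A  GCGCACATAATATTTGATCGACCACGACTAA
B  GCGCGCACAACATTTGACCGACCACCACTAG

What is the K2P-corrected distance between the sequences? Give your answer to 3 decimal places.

Of 31 sites, 5 differences are transitions and 1 are transversions, so P = 5/31 ≈ 0.16129 and Q = 1/31 ≈ 0.032258.
Under the Kimura two-parameter model, d = −½ ln(1 − 2P − Q) − ¼ ln(1 − 2Q).
1 − 2P − Q = 0.645162, giving −½ ln(0.645162) = 0.219127.
1 − 2Q = 0.935484, giving −¼ ln(0.935484) = 0.016673.
d = 0.219127 + 0.016673 = 0.235800.

0.236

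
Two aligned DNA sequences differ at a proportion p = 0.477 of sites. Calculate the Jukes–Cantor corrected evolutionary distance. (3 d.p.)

d = −(3/4) ln(1 − 4p/3) = −0.75 ln(1 − 0.636) = −0.75 ln(0.364)
  = −0.75 × (-1.010601) = 0.757951 substitutions/site.

0.758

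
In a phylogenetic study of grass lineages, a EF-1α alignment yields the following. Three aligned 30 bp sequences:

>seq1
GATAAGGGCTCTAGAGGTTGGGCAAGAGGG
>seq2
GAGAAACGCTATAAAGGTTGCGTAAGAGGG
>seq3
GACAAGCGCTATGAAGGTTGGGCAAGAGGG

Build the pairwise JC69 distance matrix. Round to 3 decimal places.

d(seq1,seq2) = 0.280, d(seq1,seq3) = 0.188, d(seq2,seq3) = 0.188

seq1–seq2: 7/30 sites differ → p ≈ 0.233333, d = −0.75 ln(1 − 0.311111) = 0.279506 ≈ 0.280.
seq1–seq3: 5/30 sites differ → p ≈ 0.166667, d = −0.75 ln(1 − 0.222223) = 0.188487 ≈ 0.188.
seq2–seq3: 5/30 sites differ → p ≈ 0.166667, d = −0.75 ln(1 − 0.222223) = 0.188487 ≈ 0.188.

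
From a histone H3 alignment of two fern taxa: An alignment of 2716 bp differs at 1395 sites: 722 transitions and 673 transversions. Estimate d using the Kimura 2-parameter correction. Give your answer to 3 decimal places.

0.927

P = 722/2716 ≈ 0.265832 and Q = 673/2716 ≈ 0.247791.
Under the Kimura two-parameter model, d = −½ ln(1 − 2P − Q) − ¼ ln(1 − 2Q).
1 − 2P − Q = 0.220545, giving −½ ln(0.220545) = 0.755827.
1 − 2Q = 0.504418, giving −¼ ln(0.504418) = 0.171087.
d = 0.755827 + 0.171087 = 0.926914.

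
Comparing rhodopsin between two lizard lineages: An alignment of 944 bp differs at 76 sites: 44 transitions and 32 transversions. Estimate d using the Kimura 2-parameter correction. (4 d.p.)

P = 44/944 ≈ 0.04661 and Q = 32/944 ≈ 0.033898.
Under the Kimura two-parameter model, d = −½ ln(1 − 2P − Q) − ¼ ln(1 − 2Q).
1 − 2P − Q = 0.872882, giving −½ ln(0.872882) = 0.067977.
1 − 2Q = 0.932204, giving −¼ ln(0.932204) = 0.017551.
d = 0.067977 + 0.017551 = 0.085528.

0.0855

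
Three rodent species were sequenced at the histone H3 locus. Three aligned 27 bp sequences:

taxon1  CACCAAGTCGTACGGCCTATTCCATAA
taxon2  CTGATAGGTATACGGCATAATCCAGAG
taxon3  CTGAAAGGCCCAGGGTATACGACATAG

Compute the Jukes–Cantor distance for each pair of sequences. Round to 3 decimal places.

taxon1–taxon2: 11/27 sites differ → p ≈ 0.407407, d = −0.75 ln(1 − 0.543209) = 0.587647 ≈ 0.588.
taxon1–taxon3: 13/27 sites differ → p ≈ 0.481481, d = −0.75 ln(1 − 0.641975) = 0.770364 ≈ 0.770.
taxon2–taxon3: 10/27 sites differ → p ≈ 0.37037, d = −0.75 ln(1 − 0.493827) = 0.510658 ≈ 0.511.

d(taxon1,taxon2) = 0.588, d(taxon1,taxon3) = 0.770, d(taxon2,taxon3) = 0.511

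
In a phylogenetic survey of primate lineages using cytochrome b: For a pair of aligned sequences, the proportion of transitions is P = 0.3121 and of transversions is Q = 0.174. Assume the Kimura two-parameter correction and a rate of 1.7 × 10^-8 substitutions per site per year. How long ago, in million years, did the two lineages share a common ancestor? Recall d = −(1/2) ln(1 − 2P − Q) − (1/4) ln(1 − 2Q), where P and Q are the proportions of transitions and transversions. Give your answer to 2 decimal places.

26.68

Under the Kimura two-parameter model, d = −½ ln(1 − 2P − Q) − ¼ ln(1 − 2Q).
1 − 2P − Q = 0.2018, giving −½ ln(0.2018) = 0.800239.
1 − 2Q = 0.652, giving −¼ ln(0.652) = 0.106928.
d = 0.800239 + 0.106928 = 0.907167.
Under a molecular clock d = 2μt, so t = d/(2μ) = 0.907167 / (2 × 1.7 × 10^-8) = 26.68 million years.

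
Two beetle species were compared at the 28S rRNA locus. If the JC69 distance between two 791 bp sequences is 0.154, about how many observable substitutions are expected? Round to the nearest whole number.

110

Invert JC69: p = (3/4)(1 − e^(−4d/3)) = 0.75 × (1 − e^(-0.205333)) = 0.75 × (1 − 0.814376) = 0.139218.
Expected differing sites = pL ≈ 0.139218 × 791 = 110.121438 ≈ 110.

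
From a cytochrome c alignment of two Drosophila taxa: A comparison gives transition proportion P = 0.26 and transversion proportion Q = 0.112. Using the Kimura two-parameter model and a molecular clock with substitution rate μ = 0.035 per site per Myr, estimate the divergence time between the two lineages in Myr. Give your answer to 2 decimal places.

8.05

Under the Kimura two-parameter model, d = −½ ln(1 − 2P − Q) − ¼ ln(1 − 2Q).
1 − 2P − Q = 0.368, giving −½ ln(0.368) = 0.499836.
1 − 2Q = 0.776, giving −¼ ln(0.776) = 0.063401.
d = 0.499836 + 0.063401 = 0.563237.
Under a molecular clock d = 2μt, so t = d/(2μ) = 0.563237 / (2 × 0.035) = 8.05 Myr.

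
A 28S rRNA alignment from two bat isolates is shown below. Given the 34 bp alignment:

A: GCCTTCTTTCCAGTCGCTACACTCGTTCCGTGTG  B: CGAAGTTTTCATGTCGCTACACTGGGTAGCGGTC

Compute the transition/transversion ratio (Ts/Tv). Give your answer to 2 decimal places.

0.07

Transitions are A↔G and C↔T; transversions are all other mismatches.
Transitions: 1. Transversions: 14.
R = 1/14 = 0.071428… ≈ 0.07 (to 2 d.p.).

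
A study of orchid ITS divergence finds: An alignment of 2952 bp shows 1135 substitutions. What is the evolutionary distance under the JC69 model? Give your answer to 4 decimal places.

p = 1135/2952 ≈ 0.384485.
d = −(3/4) ln(1 − 4p/3) = −0.75 ln(1 − 0.512647) = −0.75 ln(0.487353)
  = −0.75 × (-0.718767) = 0.539075 substitutions/site.

0.5391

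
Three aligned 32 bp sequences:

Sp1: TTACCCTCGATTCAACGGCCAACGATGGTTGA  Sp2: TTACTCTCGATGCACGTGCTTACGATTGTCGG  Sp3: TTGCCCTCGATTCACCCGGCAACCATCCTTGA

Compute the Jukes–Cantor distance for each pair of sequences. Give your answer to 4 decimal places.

Sp1–Sp2: 10/32 sites differ → p = 0.3125, d = −0.75 ln(1 − 0.416667) = 0.404248 ≈ 0.4042.
Sp1–Sp3: 7/32 sites differ → p = 0.21875, d = −0.75 ln(1 − 0.291667) = 0.258631 ≈ 0.2586.
Sp2–Sp3: 13/32 sites differ → p = 0.40625, d = −0.75 ln(1 − 0.541667) = 0.585119 ≈ 0.5851.

d(Sp1,Sp2) = 0.4042, d(Sp1,Sp3) = 0.2586, d(Sp2,Sp3) = 0.5851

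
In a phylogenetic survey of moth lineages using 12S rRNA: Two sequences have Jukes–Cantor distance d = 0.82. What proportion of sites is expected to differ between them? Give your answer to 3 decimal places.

0.499

p = (3/4)(1 − e^(−4d/3)) = 0.75 × (1 − e^(-1.093333)) = 0.75 × (1 − 0.335098) = 0.498677.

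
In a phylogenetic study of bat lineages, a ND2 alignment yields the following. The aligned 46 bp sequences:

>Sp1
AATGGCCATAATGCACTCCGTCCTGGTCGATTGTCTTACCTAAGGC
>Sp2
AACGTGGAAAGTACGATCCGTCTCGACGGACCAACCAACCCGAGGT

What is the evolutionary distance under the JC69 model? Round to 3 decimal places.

0.824

The sequences differ at 23 of 46 sites, so p = 23/46 = 0.5.
d = −(3/4) ln(1 − 4p/3) = −0.75 ln(1 − 0.666667) = −0.75 ln(0.333333)
  = −0.75 × (-1.098613) = 0.823960 substitutions/site.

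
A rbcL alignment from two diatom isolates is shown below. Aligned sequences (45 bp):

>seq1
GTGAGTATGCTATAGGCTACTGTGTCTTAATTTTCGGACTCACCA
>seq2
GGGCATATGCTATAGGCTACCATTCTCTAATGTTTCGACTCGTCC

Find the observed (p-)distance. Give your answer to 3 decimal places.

The sequences differ at 15 of 45 positions.
p = 15/45 = 0.333333… ≈ 0.333 (to 3 d.p.).

0.333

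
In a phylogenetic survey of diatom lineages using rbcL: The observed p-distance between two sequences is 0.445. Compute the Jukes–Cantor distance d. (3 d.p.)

d = −(3/4) ln(1 − 4p/3) = −0.75 ln(1 − 0.593333) = −0.75 ln(0.406667)
  = −0.75 × (-0.899761) = 0.674821 substitutions/site.

0.675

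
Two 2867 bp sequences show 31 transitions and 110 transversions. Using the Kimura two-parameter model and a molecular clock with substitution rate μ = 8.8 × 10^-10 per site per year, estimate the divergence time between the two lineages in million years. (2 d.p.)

28.92

P = 31/2867 ≈ 0.010813 and Q = 110/2867 ≈ 0.038368.
Under the Kimura two-parameter model, d = −½ ln(1 − 2P − Q) − ¼ ln(1 − 2Q).
1 − 2P − Q = 0.940006, giving −½ ln(0.940006) = 0.030935.
1 − 2Q = 0.923264, giving −¼ ln(0.923264) = 0.019960.
d = 0.030935 + 0.019960 = 0.050895.
Under a molecular clock d = 2μt, so t = d/(2μ) = 0.050895 / (2 × 8.8 × 10^-10) = 28.92 million years.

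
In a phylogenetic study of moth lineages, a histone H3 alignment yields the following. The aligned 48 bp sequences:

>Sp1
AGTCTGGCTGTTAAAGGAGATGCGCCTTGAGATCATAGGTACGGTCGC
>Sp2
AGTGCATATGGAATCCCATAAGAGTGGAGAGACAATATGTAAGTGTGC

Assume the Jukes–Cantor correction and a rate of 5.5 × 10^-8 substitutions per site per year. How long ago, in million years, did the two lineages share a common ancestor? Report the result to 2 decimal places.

8.08

The sequences differ at 25 of 48 sites, so p = 25/48 ≈ 0.520833.
d = −(3/4) ln(1 − 4p/3) = −0.75 ln(1 − 0.694444) = −0.75 ln(0.305556)
  = −0.75 × (-1.185622) = 0.889217 substitutions/site.
Under a molecular clock d = 2μt, so t = d/(2μ) = 0.889217 / (2 × 5.5 × 10^-8) = 8.08 million years.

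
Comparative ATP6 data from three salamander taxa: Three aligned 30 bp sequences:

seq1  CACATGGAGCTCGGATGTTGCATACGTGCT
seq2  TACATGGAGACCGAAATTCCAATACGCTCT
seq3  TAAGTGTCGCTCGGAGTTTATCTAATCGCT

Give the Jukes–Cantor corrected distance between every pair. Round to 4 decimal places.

d(seq1,seq2) = 0.5034, d(seq1,seq3) = 0.6467, d(seq2,seq3) = 0.8240

seq1–seq2: 11/30 sites differ → p ≈ 0.366667, d = −0.75 ln(1 − 0.488889) = 0.503376 ≈ 0.5034.
seq1–seq3: 13/30 sites differ → p ≈ 0.433333, d = −0.75 ln(1 − 0.577777) = 0.646666 ≈ 0.6467.
seq2–seq3: 15/30 sites differ → p = 0.5, d = −0.75 ln(1 − 0.666667) = 0.823960 ≈ 0.8240.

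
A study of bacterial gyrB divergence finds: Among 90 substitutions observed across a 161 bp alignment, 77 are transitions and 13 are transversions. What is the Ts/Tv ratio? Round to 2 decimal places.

5.92

R = 77/13 = 5.923076… ≈ 5.92 (to 2 d.p.).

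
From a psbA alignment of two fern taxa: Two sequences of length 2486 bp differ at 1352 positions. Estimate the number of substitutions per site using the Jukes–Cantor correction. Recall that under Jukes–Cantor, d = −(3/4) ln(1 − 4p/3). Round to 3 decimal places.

0.969

p = 1352/2486 ≈ 0.543846.
d = −(3/4) ln(1 − 4p/3) = −0.75 ln(1 − 0.725128) = −0.75 ln(0.274872)
  = −0.75 × (-1.291450) = 0.968588 substitutions/site.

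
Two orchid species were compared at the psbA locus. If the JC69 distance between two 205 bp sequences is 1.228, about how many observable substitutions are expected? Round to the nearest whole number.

Invert JC69: p = (3/4)(1 − e^(−4d/3)) = 0.75 × (1 − e^(-1.637333)) = 0.75 × (1 − 0.194498) = 0.604127.
Expected differing sites = pL ≈ 0.604127 × 205 = 123.846035 ≈ 124.

124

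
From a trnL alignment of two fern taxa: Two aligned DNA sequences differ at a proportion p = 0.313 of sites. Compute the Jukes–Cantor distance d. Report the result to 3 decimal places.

0.405

d = −(3/4) ln(1 − 4p/3) = −0.75 ln(1 − 0.417333) = −0.75 ln(0.582667)
  = −0.75 × (-0.540139) = 0.405104 substitutions/site.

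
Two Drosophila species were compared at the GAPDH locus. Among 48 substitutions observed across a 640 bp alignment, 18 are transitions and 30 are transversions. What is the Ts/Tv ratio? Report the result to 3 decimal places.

R = 18/30 = 0.600.

0.600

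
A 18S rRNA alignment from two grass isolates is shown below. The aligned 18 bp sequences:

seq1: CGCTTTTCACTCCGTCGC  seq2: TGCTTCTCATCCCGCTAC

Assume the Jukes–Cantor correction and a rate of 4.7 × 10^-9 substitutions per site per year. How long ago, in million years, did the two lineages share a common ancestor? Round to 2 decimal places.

The sequences differ at 7 of 18 sites (1, 6, 10, 11, 15, 16, 17), so p = 7/18 ≈ 0.388889.
d = −(3/4) ln(1 − 4p/3) = −0.75 ln(1 − 0.518519) = −0.75 ln(0.481481)
  = −0.75 × (-0.730889) = 0.548167 substitutions/site.
Under a molecular clock d = 2μt, so t = d/(2μ) = 0.548167 / (2 × 4.7 × 10^-9) = 58.32 million years.

58.32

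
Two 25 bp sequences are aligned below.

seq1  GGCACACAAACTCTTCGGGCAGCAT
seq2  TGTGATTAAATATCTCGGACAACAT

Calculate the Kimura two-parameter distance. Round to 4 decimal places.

0.9011

Of 25 sites, 8 differences are transitions and 4 are transversions, so P = 8/25 = 0.32 and Q = 4/25 = 0.16.
Under the Kimura two-parameter model, d = −½ ln(1 − 2P − Q) − ¼ ln(1 − 2Q).
1 − 2P − Q = 0.2, giving −½ ln(0.2) = 0.804719.
1 − 2Q = 0.68, giving −¼ ln(0.68) = 0.096416.
d = 0.804719 + 0.096416 = 0.901135.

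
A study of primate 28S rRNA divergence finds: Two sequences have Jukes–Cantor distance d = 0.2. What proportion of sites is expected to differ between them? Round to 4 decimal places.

p = (3/4)(1 − e^(−4d/3)) = 0.75 × (1 − e^(-0.266667)) = 0.75 × (1 − 0.765928) = 0.175554.

0.1756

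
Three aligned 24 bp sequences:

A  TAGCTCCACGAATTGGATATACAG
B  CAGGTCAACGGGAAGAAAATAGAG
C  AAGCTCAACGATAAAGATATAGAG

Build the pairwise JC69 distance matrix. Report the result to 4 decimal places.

A–B: 10/24 sites differ → p ≈ 0.416667, d = −0.75 ln(1 − 0.555556) = 0.608198 ≈ 0.6082.
A–C: 7/24 sites differ → p ≈ 0.291667, d = −0.75 ln(1 − 0.388889) = 0.369358 ≈ 0.3694.
B–C: 7/24 sites differ → p ≈ 0.291667, d = −0.75 ln(1 − 0.388889) = 0.369358 ≈ 0.3694.

d(A,B) = 0.6082, d(A,C) = 0.3694, d(B,C) = 0.3694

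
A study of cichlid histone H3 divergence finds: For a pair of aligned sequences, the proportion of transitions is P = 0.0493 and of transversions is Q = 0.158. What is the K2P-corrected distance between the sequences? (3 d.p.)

0.243

Under the Kimura two-parameter model, d = −½ ln(1 − 2P − Q) − ¼ ln(1 − 2Q).
1 − 2P − Q = 0.7434, giving −½ ln(0.7434) = 0.148261.
1 − 2Q = 0.684, giving −¼ ln(0.684) = 0.094949.
d = 0.148261 + 0.094949 = 0.243210.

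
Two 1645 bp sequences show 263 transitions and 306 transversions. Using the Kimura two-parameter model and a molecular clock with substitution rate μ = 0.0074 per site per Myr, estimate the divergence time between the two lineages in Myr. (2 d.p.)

P = 263/1645 ≈ 0.159878 and Q = 306/1645 ≈ 0.186018.
Under the Kimura two-parameter model, d = −½ ln(1 − 2P − Q) − ¼ ln(1 − 2Q).
1 − 2P − Q = 0.494226, giving −½ ln(0.494226) = 0.352381.
1 − 2Q = 0.627964, giving −¼ ln(0.627964) = 0.116318.
d = 0.352381 + 0.116318 = 0.468699.
Under a molecular clock d = 2μt, so t = d/(2μ) = 0.468699 / (2 × 0.0074) = 31.67 Myr.

31.67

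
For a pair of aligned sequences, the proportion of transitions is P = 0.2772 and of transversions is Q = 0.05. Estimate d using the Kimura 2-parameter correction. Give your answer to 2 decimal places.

0.49

Under the Kimura two-parameter model, d = −½ ln(1 − 2P − Q) − ¼ ln(1 − 2Q).
1 − 2P − Q = 0.3956, giving −½ ln(0.3956) = 0.463676.
1 − 2Q = 0.9, giving −¼ ln(0.9) = 0.026340.
d = 0.463676 + 0.026340 = 0.490016.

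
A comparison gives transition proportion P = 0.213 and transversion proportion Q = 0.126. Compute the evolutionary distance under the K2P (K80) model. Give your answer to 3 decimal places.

0.474

Under the Kimura two-parameter model, d = −½ ln(1 − 2P − Q) − ¼ ln(1 − 2Q).
1 − 2P − Q = 0.448, giving −½ ln(0.448) = 0.401481.
1 − 2Q = 0.748, giving −¼ ln(0.748) = 0.072588.
d = 0.401481 + 0.072588 = 0.474069.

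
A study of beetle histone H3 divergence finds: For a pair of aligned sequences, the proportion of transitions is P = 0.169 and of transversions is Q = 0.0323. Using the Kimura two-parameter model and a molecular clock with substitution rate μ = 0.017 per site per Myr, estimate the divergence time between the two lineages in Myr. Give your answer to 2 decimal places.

Under the Kimura two-parameter model, d = −½ ln(1 − 2P − Q) − ¼ ln(1 − 2Q).
1 − 2P − Q = 0.6297, giving −½ ln(0.6297) = 0.231256.
1 − 2Q = 0.9354, giving −¼ ln(0.9354) = 0.016695.
d = 0.231256 + 0.016695 = 0.247951.
Under a molecular clock d = 2μt, so t = d/(2μ) = 0.247951 / (2 × 0.017) = 7.29 Myr.

7.29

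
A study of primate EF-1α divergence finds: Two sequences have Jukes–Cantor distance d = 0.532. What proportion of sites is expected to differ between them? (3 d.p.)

0.381

p = (3/4)(1 − e^(−4d/3)) = 0.75 × (1 − e^(-0.709333)) = 0.75 × (1 − 0.491972) = 0.381021.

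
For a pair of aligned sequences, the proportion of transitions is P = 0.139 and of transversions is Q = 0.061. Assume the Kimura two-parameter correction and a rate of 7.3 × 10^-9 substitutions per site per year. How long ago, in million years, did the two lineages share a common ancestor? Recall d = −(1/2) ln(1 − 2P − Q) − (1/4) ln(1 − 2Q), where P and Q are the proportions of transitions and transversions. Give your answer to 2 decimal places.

Under the Kimura two-parameter model, d = −½ ln(1 − 2P − Q) − ¼ ln(1 − 2Q).
1 − 2P − Q = 0.661, giving −½ ln(0.661) = 0.207001.
1 − 2Q = 0.878, giving −¼ ln(0.878) = 0.032527.
d = 0.207001 + 0.032527 = 0.239528.
Under a molecular clock d = 2μt, so t = d/(2μ) = 0.239528 / (2 × 7.3 × 10^-9) = 16.41 million years.

16.41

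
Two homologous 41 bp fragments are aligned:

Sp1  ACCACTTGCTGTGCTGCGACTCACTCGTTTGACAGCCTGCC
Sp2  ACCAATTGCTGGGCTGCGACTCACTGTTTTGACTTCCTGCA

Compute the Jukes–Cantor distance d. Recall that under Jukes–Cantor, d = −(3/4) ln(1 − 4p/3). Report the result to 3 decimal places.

The sequences differ at 7 of 41 sites (5, 12, 26, 27, 34, 35, 41), so p = 7/41 ≈ 0.170732.
d = −(3/4) ln(1 − 4p/3) = −0.75 ln(1 − 0.227643) = −0.75 ln(0.772357)
  = −0.75 × (-0.258308) = 0.193731 substitutions/site.

0.194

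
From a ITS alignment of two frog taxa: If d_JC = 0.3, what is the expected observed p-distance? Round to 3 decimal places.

0.247

p = (3/4)(1 − e^(−4d/3)) = 0.75 × (1 − e^(-0.4)) = 0.75 × (1 − 0.670320) = 0.247260.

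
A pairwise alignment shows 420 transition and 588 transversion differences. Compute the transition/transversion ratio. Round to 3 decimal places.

0.714

R = 420/588 = 0.714285… ≈ 0.714 (to 3 d.p.).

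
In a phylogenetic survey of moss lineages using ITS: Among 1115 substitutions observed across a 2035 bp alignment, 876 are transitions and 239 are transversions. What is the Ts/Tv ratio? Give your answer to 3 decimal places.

R = 876/239 = 3.665271… ≈ 3.665 (to 3 d.p.).

3.665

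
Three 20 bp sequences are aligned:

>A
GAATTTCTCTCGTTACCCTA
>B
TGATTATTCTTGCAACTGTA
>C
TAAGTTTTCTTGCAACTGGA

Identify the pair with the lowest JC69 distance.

A–B: 9/20 differ, p = 0.450, d = 0.687.
A–C: 9/20 differ, p = 0.450, d = 0.687.
B–C: 4/20 differ, p = 0.200, d = 0.233.
The smallest distance is between B and C.

B and C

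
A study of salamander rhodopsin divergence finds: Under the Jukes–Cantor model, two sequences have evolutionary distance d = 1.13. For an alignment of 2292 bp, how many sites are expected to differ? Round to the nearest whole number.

Invert JC69: p = (3/4)(1 − e^(−4d/3)) = 0.75 × (1 − e^(-1.506667)) = 0.75 × (1 − 0.221647) = 0.583765.
Expected differing sites = pL ≈ 0.583765 × 2292 = 1337.98938 ≈ 1338.

1338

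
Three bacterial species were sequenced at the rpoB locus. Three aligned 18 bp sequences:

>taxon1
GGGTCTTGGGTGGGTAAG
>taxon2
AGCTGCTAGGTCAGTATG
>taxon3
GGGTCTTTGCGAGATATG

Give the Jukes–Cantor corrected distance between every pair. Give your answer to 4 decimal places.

taxon1–taxon2: 8/18 sites differ → p ≈ 0.444444, d = −0.75 ln(1 − 0.592592) = 0.673455 ≈ 0.6735.
taxon1–taxon3: 6/18 sites differ → p ≈ 0.333333, d = −0.75 ln(1 − 0.444444) = 0.440839 ≈ 0.4408.
taxon2–taxon3: 10/18 sites differ → p ≈ 0.555556, d = −0.75 ln(1 − 0.740741) = 1.012446 ≈ 1.0124.

d(taxon1,taxon2) = 0.6735, d(taxon1,taxon3) = 0.4408, d(taxon2,taxon3) = 1.0124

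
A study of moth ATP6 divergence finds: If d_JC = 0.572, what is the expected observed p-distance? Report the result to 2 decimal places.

p = (3/4)(1 − e^(−4d/3)) = 0.75 × (1 − e^(-0.762667)) = 0.75 × (1 − 0.466421) = 0.400184.

0.40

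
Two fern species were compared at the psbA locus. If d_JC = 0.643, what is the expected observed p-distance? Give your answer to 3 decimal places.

0.432

p = (3/4)(1 − e^(−4d/3)) = 0.75 × (1 − e^(-0.857333)) = 0.75 × (1 − 0.424292) = 0.431781.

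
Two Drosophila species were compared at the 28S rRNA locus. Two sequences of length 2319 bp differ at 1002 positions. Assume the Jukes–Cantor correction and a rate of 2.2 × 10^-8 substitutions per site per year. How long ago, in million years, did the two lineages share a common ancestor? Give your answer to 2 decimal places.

p = 1002/2319 ≈ 0.432083.
d = −(3/4) ln(1 − 4p/3) = −0.75 ln(1 − 0.576111) = −0.75 ln(0.423889)
  = −0.75 × (-0.858284) = 0.643713 substitutions/site.
Under a molecular clock d = 2μt, so t = d/(2μ) = 0.643713 / (2 × 2.2 × 10^-8) = 14.63 million years.

14.63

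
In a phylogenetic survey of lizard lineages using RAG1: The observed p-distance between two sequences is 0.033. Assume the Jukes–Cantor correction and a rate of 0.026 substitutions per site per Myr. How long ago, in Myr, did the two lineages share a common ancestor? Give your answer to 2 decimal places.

d = −(3/4) ln(1 − 4p/3) = −0.75 ln(1 − 0.044) = −0.75 ln(0.956)
  = −0.75 × (-0.044997) = 0.033748 substitutions/site.
Under a molecular clock d = 2μt, so t = d/(2μ) = 0.033748 / (2 × 0.026) = 0.65 Myr.

0.65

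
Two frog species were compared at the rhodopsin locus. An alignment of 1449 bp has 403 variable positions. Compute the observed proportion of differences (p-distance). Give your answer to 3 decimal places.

p = 403/1449 = 0.278122… ≈ 0.278 (to 3 d.p.).

0.278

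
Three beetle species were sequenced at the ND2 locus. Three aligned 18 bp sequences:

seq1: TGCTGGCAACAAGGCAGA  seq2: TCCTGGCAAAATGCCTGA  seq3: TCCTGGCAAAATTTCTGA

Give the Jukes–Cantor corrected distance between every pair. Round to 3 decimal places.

d(seq1,seq2) = 0.347, d(seq1,seq3) = 0.441, d(seq2,seq3) = 0.120

seq1–seq2: 5/18 sites differ → p ≈ 0.277778, d = −0.75 ln(1 − 0.370371) = 0.346968 ≈ 0.347.
seq1–seq3: 6/18 sites differ → p ≈ 0.333333, d = −0.75 ln(1 − 0.444444) = 0.440839 ≈ 0.441.
seq2–seq3: 2/18 sites differ → p ≈ 0.111111, d = −0.75 ln(1 − 0.148148) = 0.120257 ≈ 0.120.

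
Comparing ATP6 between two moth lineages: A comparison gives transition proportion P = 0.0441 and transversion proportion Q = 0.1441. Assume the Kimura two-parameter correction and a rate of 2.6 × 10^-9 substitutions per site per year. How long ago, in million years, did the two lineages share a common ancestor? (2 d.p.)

Under the Kimura two-parameter model, d = −½ ln(1 − 2P − Q) − ¼ ln(1 − 2Q).
1 − 2P − Q = 0.7677, giving −½ ln(0.7677) = 0.132178.
1 − 2Q = 0.7118, giving −¼ ln(0.7118) = 0.084990.
d = 0.132178 + 0.084990 = 0.217168.
Under a molecular clock d = 2μt, so t = d/(2μ) = 0.217168 / (2 × 2.6 × 10^-9) = 41.76 million years.

41.76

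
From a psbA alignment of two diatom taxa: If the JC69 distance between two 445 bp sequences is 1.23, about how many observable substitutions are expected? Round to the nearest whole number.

Invert JC69: p = (3/4)(1 − e^(−4d/3)) = 0.75 × (1 − e^(-1.64)) = 0.75 × (1 − 0.193980) = 0.604515.
Expected differing sites = pL ≈ 0.604515 × 445 = 269.009175 ≈ 269.

269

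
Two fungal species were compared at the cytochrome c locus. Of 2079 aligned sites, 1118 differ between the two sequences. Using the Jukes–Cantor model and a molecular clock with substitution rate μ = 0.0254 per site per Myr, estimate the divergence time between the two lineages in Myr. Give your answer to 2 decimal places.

p = 1118/2079 ≈ 0.537759.
d = −(3/4) ln(1 − 4p/3) = −0.75 ln(1 − 0.717012) = −0.75 ln(0.282988)
  = −0.75 × (-1.262351) = 0.946763 substitutions/site.
Under a molecular clock d = 2μt, so t = d/(2μ) = 0.946763 / (2 × 0.0254) = 18.64 Myr.

18.64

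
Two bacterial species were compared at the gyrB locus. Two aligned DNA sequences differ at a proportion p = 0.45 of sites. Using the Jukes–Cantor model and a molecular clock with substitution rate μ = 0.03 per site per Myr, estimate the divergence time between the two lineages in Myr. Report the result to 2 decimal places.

11.45

d = −(3/4) ln(1 − 4p/3) = −0.75 ln(1 − 0.6) = −0.75 ln(0.4)
  = −0.75 × (-0.916291) = 0.687218 substitutions/site.
Under a molecular clock d = 2μt, so t = d/(2μ) = 0.687218 / (2 × 0.03) = 11.45 Myr.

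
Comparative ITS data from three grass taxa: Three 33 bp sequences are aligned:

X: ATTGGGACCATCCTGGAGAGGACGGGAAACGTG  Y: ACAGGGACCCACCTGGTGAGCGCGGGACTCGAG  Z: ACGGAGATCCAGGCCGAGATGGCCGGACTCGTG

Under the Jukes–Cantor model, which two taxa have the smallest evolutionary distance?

X–Y: 10/33 differ, p = 0.303, d = 0.388.
X–Z: 15/33 differ, p = 0.455, d = 0.699.
Y–Z: 12/33 differ, p = 0.364, d = 0.497.
The smallest distance is between X and Y.

X and Y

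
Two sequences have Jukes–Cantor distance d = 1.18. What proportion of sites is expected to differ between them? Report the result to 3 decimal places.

0.594

p = (3/4)(1 − e^(−4d/3)) = 0.75 × (1 − e^(-1.573333)) = 0.75 × (1 − 0.207353) = 0.594485.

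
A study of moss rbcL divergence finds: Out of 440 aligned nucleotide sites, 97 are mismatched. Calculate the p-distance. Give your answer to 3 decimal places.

p = 97/440 = 0.220454… ≈ 0.220 (to 3 d.p.).

0.220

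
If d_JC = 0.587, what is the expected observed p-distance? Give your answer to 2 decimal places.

0.41

p = (3/4)(1 − e^(−4d/3)) = 0.75 × (1 − e^(-0.782667)) = 0.75 × (1 − 0.457185) = 0.407111.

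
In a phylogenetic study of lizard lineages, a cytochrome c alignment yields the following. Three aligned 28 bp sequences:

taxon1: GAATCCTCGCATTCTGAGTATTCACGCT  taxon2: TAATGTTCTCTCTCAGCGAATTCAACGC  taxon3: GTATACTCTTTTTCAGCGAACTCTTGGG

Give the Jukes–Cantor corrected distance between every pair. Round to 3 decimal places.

taxon1–taxon2: 13/28 sites differ → p ≈ 0.464286, d = −0.75 ln(1 − 0.619048) = 0.723811 ≈ 0.724.
taxon1–taxon3: 13/28 sites differ → p ≈ 0.464286, d = −0.75 ln(1 − 0.619048) = 0.723811 ≈ 0.724.
taxon2–taxon3: 11/28 sites differ → p ≈ 0.392857, d = −0.75 ln(1 − 0.523809) = 0.556452 ≈ 0.556.

d(taxon1,taxon2) = 0.724, d(taxon1,taxon3) = 0.724, d(taxon2,taxon3) = 0.556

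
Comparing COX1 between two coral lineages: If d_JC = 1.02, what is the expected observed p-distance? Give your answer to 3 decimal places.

p = (3/4)(1 − e^(−4d/3)) = 0.75 × (1 − e^(-1.36)) = 0.75 × (1 − 0.256661) = 0.557504.

0.558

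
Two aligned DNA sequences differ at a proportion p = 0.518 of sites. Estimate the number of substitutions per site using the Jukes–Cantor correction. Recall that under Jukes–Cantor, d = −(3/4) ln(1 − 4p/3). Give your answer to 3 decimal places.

0.880

d = −(3/4) ln(1 − 4p/3) = −0.75 ln(1 − 0.690667) = −0.75 ln(0.309333)
  = −0.75 × (-1.173337) = 0.880003 substitutions/site.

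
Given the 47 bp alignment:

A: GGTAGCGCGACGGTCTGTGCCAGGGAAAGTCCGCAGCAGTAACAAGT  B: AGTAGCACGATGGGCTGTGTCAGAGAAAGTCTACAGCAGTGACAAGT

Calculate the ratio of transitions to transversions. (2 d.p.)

8.00

Transitions are A↔G and C↔T; transversions are all other mismatches.
Transitions: 8. Transversions: 1.
R = 8/1 = 8.00.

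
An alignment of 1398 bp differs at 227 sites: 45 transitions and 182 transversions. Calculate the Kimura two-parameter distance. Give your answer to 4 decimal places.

P = 45/1398 ≈ 0.032189 and Q = 182/1398 ≈ 0.130186.
Under the Kimura two-parameter model, d = −½ ln(1 − 2P − Q) − ¼ ln(1 − 2Q).
1 − 2P − Q = 0.805436, giving −½ ln(0.805436) = 0.108186.
1 − 2Q = 0.739628, giving −¼ ln(0.739628) = 0.075402.
d = 0.108186 + 0.075402 = 0.183588.

0.1836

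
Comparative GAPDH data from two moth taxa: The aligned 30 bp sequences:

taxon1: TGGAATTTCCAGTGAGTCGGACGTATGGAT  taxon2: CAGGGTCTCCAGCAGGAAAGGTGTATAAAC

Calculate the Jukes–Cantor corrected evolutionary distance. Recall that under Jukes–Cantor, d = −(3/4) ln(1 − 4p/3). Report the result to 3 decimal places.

The sequences differ at 16 of 30 sites, so p = 16/30 ≈ 0.533333.
d = −(3/4) ln(1 − 4p/3) = −0.75 ln(1 − 0.711111) = −0.75 ln(0.288889)
  = −0.75 × (-1.241713) = 0.931285 substitutions/site.

0.931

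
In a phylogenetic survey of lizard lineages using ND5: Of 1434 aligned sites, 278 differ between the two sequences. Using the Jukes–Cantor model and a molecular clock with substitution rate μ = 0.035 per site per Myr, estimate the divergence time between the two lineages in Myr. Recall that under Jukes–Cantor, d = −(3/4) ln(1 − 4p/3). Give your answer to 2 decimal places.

p = 278/1434 ≈ 0.193863.
d = −(3/4) ln(1 − 4p/3) = −0.75 ln(1 − 0.258484) = −0.75 ln(0.741516)
  = −0.75 × (-0.299059) = 0.224294 substitutions/site.
Under a molecular clock d = 2μt, so t = d/(2μ) = 0.224294 / (2 × 0.035) = 3.20 Myr.

3.20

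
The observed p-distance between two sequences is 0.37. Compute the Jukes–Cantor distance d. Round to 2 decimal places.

0.51

d = −(3/4) ln(1 − 4p/3) = −0.75 ln(1 − 0.493333) = −0.75 ln(0.506667)
  = −0.75 × (-0.679901) = 0.509926 substitutions/site.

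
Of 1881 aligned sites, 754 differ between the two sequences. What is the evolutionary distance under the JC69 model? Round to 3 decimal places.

0.573

p = 754/1881 ≈ 0.400851.
d = −(3/4) ln(1 − 4p/3) = −0.75 ln(1 − 0.534468) = −0.75 ln(0.465532)
  = −0.75 × (-0.764574) = 0.573431 substitutions/site.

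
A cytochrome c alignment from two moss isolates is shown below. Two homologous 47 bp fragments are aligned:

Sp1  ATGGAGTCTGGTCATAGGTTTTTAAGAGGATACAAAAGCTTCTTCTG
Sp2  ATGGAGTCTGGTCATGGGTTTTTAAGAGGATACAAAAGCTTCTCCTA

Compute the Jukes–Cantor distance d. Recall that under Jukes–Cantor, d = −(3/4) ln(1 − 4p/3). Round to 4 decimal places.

The sequences differ at 3 of 47 sites (16, 44, 47), so p = 3/47 ≈ 0.06383.
d = −(3/4) ln(1 − 4p/3) = −0.75 ln(1 − 0.085107) = −0.75 ln(0.914893)
  = −0.75 × (-0.088948) = 0.066711 substitutions/site.

0.0667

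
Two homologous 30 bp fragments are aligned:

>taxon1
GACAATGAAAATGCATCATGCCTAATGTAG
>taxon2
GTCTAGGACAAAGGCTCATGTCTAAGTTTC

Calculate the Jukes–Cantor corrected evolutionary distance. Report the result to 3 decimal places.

The sequences differ at 12 of 30 sites, so p = 12/30 = 0.4.
d = −(3/4) ln(1 − 4p/3) = −0.75 ln(1 − 0.533333) = −0.75 ln(0.466667)
  = −0.75 × (-0.762139) = 0.571604 substitutions/site.

0.572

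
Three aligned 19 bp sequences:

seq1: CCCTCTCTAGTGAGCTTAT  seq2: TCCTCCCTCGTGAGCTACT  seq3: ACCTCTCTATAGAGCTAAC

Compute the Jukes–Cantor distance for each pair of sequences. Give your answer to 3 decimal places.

d(seq1,seq2) = 0.324, d(seq1,seq3) = 0.324, d(seq2,seq3) = 0.507

seq1–seq2: 5/19 sites differ → p ≈ 0.263158, d = −0.75 ln(1 − 0.350877) = 0.324100 ≈ 0.324.
seq1–seq3: 5/19 sites differ → p ≈ 0.263158, d = −0.75 ln(1 − 0.350877) = 0.324100 ≈ 0.324.
seq2–seq3: 7/19 sites differ → p ≈ 0.368421, d = −0.75 ln(1 − 0.491228) = 0.506816 ≈ 0.507.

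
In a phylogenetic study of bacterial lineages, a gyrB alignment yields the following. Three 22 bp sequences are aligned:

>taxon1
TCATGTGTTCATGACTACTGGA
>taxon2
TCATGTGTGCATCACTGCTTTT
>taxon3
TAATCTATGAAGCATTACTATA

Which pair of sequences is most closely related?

taxon1 and taxon2

taxon1–taxon2: 6/22 differ, p = 0.273, d = 0.339.
taxon1–taxon3: 10/22 differ, p = 0.455, d = 0.699.
taxon2–taxon3: 9/22 differ, p = 0.409, d = 0.591.
The smallest distance is between taxon1 and taxon2.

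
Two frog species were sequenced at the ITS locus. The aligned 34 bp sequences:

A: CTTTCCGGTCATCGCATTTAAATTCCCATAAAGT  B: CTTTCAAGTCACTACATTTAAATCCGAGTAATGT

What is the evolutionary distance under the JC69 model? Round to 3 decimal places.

The sequences differ at 10 of 34 sites (6, 7, 12, 13, 14, 24, 26, 27, 28, 32), so p = 10/34 ≈ 0.294118.
d = −(3/4) ln(1 − 4p/3) = −0.75 ln(1 − 0.392157) = −0.75 ln(0.607843)
  = −0.75 × (-0.497839) = 0.373379 substitutions/site.

0.373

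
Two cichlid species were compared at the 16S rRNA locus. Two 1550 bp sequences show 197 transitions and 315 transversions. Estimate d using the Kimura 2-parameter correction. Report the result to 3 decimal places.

P = 197/1550 ≈ 0.127097 and Q = 315/1550 ≈ 0.203226.
Under the Kimura two-parameter model, d = −½ ln(1 − 2P − Q) − ¼ ln(1 − 2Q).
1 − 2P − Q = 0.54258, giving −½ ln(0.54258) = 0.305710.
1 − 2Q = 0.593548, giving −¼ ln(0.593548) = 0.130409.
d = 0.305710 + 0.130409 = 0.436119.

0.436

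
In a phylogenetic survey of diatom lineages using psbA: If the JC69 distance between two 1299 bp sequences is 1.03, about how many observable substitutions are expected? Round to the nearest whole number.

Invert JC69: p = (3/4)(1 − e^(−4d/3)) = 0.75 × (1 − e^(-1.373333)) = 0.75 × (1 − 0.253261) = 0.560054.
Expected differing sites = pL ≈ 0.560054 × 1299 = 727.510146 ≈ 728.

728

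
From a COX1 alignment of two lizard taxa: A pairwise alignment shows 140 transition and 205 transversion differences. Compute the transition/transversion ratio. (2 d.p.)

0.68

R = 140/205 = 0.682926… ≈ 0.68 (to 2 d.p.).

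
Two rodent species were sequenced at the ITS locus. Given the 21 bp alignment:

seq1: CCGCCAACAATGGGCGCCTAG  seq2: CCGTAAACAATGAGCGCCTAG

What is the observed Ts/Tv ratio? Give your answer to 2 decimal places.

2.00

Transitions are A↔G and C↔T; transversions are all other mismatches.
Transitions: 2. Transversions: 1.
R = 2/1 = 2.00.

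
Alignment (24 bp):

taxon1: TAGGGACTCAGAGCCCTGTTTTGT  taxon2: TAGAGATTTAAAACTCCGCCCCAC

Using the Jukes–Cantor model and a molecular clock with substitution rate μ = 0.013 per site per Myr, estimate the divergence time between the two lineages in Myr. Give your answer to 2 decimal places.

36.95

The sequences differ at 13 of 24 sites, so p = 13/24 ≈ 0.541667.
d = −(3/4) ln(1 − 4p/3) = −0.75 ln(1 − 0.722223) = −0.75 ln(0.277777)
  = −0.75 × (-1.280937) = 0.960703 substitutions/site.
Under a molecular clock d = 2μt, so t = d/(2μ) = 0.960703 / (2 × 0.013) = 36.95 Myr.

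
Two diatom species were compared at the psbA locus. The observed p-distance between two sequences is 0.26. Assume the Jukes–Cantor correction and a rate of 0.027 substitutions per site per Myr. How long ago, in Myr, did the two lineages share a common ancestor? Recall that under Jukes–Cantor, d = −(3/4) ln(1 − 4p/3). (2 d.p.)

d = −(3/4) ln(1 − 4p/3) = −0.75 ln(1 − 0.346667) = −0.75 ln(0.653333)
  = −0.75 × (-0.425668) = 0.319251 substitutions/site.
Under a molecular clock d = 2μt, so t = d/(2μ) = 0.319251 / (2 × 0.027) = 5.91 Myr.

5.91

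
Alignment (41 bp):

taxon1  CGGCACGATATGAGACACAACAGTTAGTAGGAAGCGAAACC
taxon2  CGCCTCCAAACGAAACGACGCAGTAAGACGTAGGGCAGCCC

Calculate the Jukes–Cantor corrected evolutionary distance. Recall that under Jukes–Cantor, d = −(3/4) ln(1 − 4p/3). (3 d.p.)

The sequences differ at 19 of 41 sites, so p = 19/41 ≈ 0.463415.
d = −(3/4) ln(1 − 4p/3) = −0.75 ln(1 − 0.617887) = −0.75 ln(0.382113)
  = −0.75 × (-0.962039) = 0.721529 substitutions/site.

0.722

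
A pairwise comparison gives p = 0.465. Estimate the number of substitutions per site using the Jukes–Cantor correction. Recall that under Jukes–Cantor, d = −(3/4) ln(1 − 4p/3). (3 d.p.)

0.726

d = −(3/4) ln(1 − 4p/3) = −0.75 ln(1 − 0.62) = −0.75 ln(0.38)
  = −0.75 × (-0.967584) = 0.725688 substitutions/site.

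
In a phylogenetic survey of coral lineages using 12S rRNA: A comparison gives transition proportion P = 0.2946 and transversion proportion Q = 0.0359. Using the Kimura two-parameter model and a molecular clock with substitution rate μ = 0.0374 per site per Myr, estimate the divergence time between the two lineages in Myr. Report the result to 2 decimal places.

Under the Kimura two-parameter model, d = −½ ln(1 − 2P − Q) − ¼ ln(1 − 2Q).
1 − 2P − Q = 0.3749, giving −½ ln(0.3749) = 0.490548.
1 − 2Q = 0.9282, giving −¼ ln(0.9282) = 0.018627.
d = 0.490548 + 0.018627 = 0.509175.
Under a molecular clock d = 2μt, so t = d/(2μ) = 0.509175 / (2 × 0.0374) = 6.81 Myr.

6.81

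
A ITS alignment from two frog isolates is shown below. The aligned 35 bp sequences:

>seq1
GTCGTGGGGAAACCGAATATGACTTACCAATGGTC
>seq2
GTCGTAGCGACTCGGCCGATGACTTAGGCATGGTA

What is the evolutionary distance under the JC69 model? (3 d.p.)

0.458

The sequences differ at 12 of 35 sites, so p = 12/35 ≈ 0.342857.
d = −(3/4) ln(1 − 4p/3) = −0.75 ln(1 − 0.457143) = −0.75 ln(0.542857)
  = −0.75 × (-0.610909) = 0.458182 substitutions/site.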